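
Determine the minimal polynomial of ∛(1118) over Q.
m_α(x) = x^3 - 1118

α satisfies α^3 = 1118, so x^3 - 1118 annihilates α. By the rational root test, a rational root p/q (in lowest terms) of x^3 - 1118 would satisfy p^3 = 1118 q^3, forcing q = 1 and p^3 = 1118; but 1118 is not a perfect cube, contradiction. A monic cubic over Q with no rational root is irreducible (any nontrivial factorization would include a linear factor). Hence x^3 - 1118 is the minimal polynomial of α, and in particular [Q(α):Q] = 3.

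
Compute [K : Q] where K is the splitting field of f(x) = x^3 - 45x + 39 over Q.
[K : Q] = 6

By the rational root test, any rational root of the monic integer polynomial f(x) = x^3 - 45x + 39 must be an integer dividing the constant term 39, i.e. one of ±{1, 3, 13, 39}. Evaluating: f(1) = -5, f(-1) = 83, f(3) = -69, f(-3) = 147, f(13) = 1651, f(-13) = -1573, f(39) = 57603, f(-39) = -57525; none is 0, so f has no rational root and is therefore irreducible over Q (a cubic with no linear factor over a field is irreducible). For an irreducible cubic, the Galois group is A_3 or S_3 according as the discriminant disc(f) = -4a^3 - 27b^2 = -4·(-45)^3 - 27·(39)^2 = 323433 is or is not a square in Q. Here disc(f) = 323433 is not a perfect square in Q, so the Galois group of f over Q is not contained in A_3 and must be all of S_3. The splitting field has degree |S_3| = 6 over Q, so [K : Q] = 6.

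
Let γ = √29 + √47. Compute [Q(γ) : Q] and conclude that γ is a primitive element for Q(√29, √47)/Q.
[Q(γ) : Q] = 4 (equivalently, Q(γ) = Q(√29, √47))

Obviously Q(γ) ⊆ Q(√29, √47), and [Q(√29, √47):Q] = 4 (since 29, 47 are distinct squarefree integers > 1 with 1363 not a perfect square). To show equality we compute the minimal polynomial of γ. From γ = √29 + √47: γ^2 = 29 + 2√(1363) + 47 = 76 + 2√(1363), so γ^2 - 76 = 2√(1363); squaring, (γ^2 - 76)^2 = 4·1363, i.e. γ^4 - 152γ^2 + 5776 - 5452 = 0, i.e. γ^4 - 152γ^2 + 324 = 0. So γ is a root of x^4 - 152x^2 + 324. This polynomial is irreducible over Q: it has no rational root (each ±√29 ± √47 is irrational), and any factorization into two quadratics over Q would force √(1363) ∈ Q (pairing opposite roots) or √29, √47 ∈ Q (other pairings), all impossible. Hence [Q(γ):Q] = 4 = [Q(√29, √47):Q], so Q(γ) = Q(√29, √47).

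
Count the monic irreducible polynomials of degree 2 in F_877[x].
There are 384126 monic irreducible polynomials of degree 2 over F_877

Each element of F_{877^2} that lies in no proper subfield is a root of exactly one monic irreducible of degree 2 over F_877, and each such polynomial has 2 distinct roots in F_{877^2}. By Möbius inversion the count is N_877(2) = (1/2) Σ_{d|2} μ(2/d) · 877^d = (1/2)(μ(2)·877^1 + μ(1)·877^2) = 768252/2 = 384126.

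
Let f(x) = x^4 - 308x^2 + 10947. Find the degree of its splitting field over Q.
[K : Q] = 4

Solving the quadratic in x^2: x^2 = (308 ± √(308^2 - 4·10947))/2 = (308 ± √51076)/2 = (308 ± 226)/2, giving x^2 = 267 or x^2 = 41. So f(x) = (x^2 - 267)(x^2 - 41) and the roots of f are ±√267, ±√41. Hence the splitting field is K = Q(√267, √41). Since 267 and 41 are distinct squarefree integers > 1, their product 10947 is not a perfect square, so √41 ∉ Q(√267). By the tower law [K:Q] = [Q(√267,√41):Q(√267)] · [Q(√267):Q] = 2 · 2 = 4.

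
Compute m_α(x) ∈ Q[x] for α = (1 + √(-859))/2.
m_α(x) = x^2 - x + 215

From 2α - 1 = √(-859), squaring gives (2α - 1)^2 = -859, i.e. 4α^2 - 4α + 1 = -859, so α^2 - α + (1 + 859)/4 = 0. Since -859 ≡ 1 (mod 4), (1 + 859)/4 = 215 ∈ Z. The polynomial x^2 - x + 215 has discriminant 1 - 4·(215) = -859, which is not a perfect square in Q (d = -859 is squarefree and ≠ 1), so x^2 - x + 215 is irreducible over Q. It is the minimal polynomial of α.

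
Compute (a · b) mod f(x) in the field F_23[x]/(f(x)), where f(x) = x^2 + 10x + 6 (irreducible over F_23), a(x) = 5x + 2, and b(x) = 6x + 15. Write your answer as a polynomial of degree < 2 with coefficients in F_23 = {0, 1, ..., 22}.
a · b ≡ 17x + 11 (mod f(x))

Multiply in F_23[x]: a(x)·b(x) = (5x + 2)·(6x + 15) = 7x^2 + 18x + 7. This has degree ≥ 2, so divide by f(x) over F_23: 7x^2 + 18x + 7 = (7)·(x^2 + 10x + 6) + (17x + 11). Hence a·b ≡ 17x + 11 (mod f). (F_23[x]/(f) is a field with 23^2 = 529 elements since f is irreducible of degree 2.)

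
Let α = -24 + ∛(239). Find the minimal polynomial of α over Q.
m_α(x) = x^3 + 72x^2 + 1728x + 13585

Set β = α + 24 = ∛(239), so β^3 = 239. Then (α + 24)^3 - 239 = 0, i.e. α is a root of g(x) = (x + 24)^3 - 239 = x^3 + 72x^2 + 1728x + 13585. Since g(x) = h(x + 24) where h(x) = x^3 - 239, and h is irreducible over Q (because 239 is not a perfect cube, so h has no rational root, and a monic cubic with no rational root is irreducible), g is also irreducible (irreducibility is preserved under the substitution x → x + 24). Hence m_α(x) = x^3 + 72x^2 + 1728x + 13585.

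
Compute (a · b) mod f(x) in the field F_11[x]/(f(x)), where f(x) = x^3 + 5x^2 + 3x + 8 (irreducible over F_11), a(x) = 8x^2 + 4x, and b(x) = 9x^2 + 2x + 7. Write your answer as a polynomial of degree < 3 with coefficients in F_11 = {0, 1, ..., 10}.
a · b ≡ 2x^2 + 2x (mod f(x))

Multiply in F_11[x]: a(x)·b(x) = (8x^2 + 4x)·(9x^2 + 2x + 7) = 6x^4 + 8x^3 + 9x^2 + 6x. This has degree ≥ 3, so divide by f(x) over F_11: 6x^4 + 8x^3 + 9x^2 + 6x = (6x)·(x^3 + 5x^2 + 3x + 8) + (2x^2 + 2x). Hence a·b ≡ 2x^2 + 2x (mod f). (F_11[x]/(f) is a field with 11^3 = 1331 elements since f is irreducible of degree 3.)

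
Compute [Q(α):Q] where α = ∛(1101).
[Q(α):Q] = 3

The minimal polynomial of α is x^3 - 1101, irreducible over Q since 1101 is not a perfect cube (so x^3 - 1101 has no rational root). Hence [Q(α):Q] = deg(m_α) = 3.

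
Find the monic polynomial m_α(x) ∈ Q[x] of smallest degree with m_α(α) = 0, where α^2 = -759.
m_α(x) = x^2 + 759

α satisfies α^2 + 759 = 0, so x^2 + 759 annihilates α. Since d = -759 is squarefree and ≠ 1, it is not a perfect square in Q, so x^2 + 759 has no rational root and is therefore irreducible over Q (a degree-2 polynomial over a field is irreducible iff it has no root). Hence m_α(x) = x^2 + 759.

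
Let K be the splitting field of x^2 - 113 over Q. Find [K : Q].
[K : Q] = 2

f(x) = x^2 - 113 factors as (x - √113)(x + √113). The splitting field is K = Q(√113). Since 113 is squarefree and > 1, it is not a perfect square, so x^2 - 113 is irreducible over Q and [Q(√113) : Q] = 2. Hence [K : Q] = 2.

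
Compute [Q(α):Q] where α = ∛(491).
[Q(α):Q] = 3

The minimal polynomial of α is x^3 - 491, irreducible over Q since 491 is not a perfect cube (so x^3 - 491 has no rational root). Hence [Q(α):Q] = deg(m_α) = 3.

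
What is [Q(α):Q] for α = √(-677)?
[Q(α):Q] = 2

[Q(α):Q] equals the degree of the minimal polynomial of α. Here α^2 = -677 and x^2 + 677 is irreducible (d = -677 is squarefree, ≠ 1, hence not a square), so deg(m_α) = 2. Thus [Q(α):Q] = 2.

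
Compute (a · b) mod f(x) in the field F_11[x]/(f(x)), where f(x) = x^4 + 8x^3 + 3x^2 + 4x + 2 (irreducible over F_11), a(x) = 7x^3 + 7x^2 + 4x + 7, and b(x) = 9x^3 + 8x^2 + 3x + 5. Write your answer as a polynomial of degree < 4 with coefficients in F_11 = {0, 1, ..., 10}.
a · b ≡ x^3 + 7x^2 + 4x (mod f(x))

Multiply in F_11[x]: a(x)·b(x) = (7x^3 + 7x^2 + 4x + 7)·(9x^3 + 8x^2 + 3x + 5) = 8x^6 + 9x^5 + 3x^4 + 8x^3 + 4x^2 + 8x + 2. This has degree ≥ 4, so divide by f(x) over F_11: 8x^6 + 9x^5 + 3x^4 + 8x^3 + 4x^2 + 8x + 2 = (8x^2 + 1)·(x^4 + 8x^3 + 3x^2 + 4x + 2) + (x^3 + 7x^2 + 4x). Hence a·b ≡ x^3 + 7x^2 + 4x (mod f). (F_11[x]/(f) is a field with 11^4 = 14641 elements since f is irreducible of degree 4.)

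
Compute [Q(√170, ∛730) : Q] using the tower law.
[Q(√170, ∛730) : Q] = 6

Let L = Q(√170, ∛730). Since Q(√170) ⊂ L and [Q(√170):Q] = 2, the tower law gives 2 | [L:Q]. Likewise Q(∛730) ⊂ L with [Q(∛730):Q] = 3 (because 730 is not a perfect cube), so 3 | [L:Q]. As gcd(2,3) = 1, [L:Q] is divisible by 6. Conversely L is generated over Q by √170 and ∛730, so [L:Q] ≤ 2·3 = 6. Therefore [Q(√170, ∛730) : Q] = 6.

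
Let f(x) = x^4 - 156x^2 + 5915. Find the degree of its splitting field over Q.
[K : Q] = 4

Solving the quadratic in x^2: x^2 = (156 ± √(156^2 - 4·5915))/2 = (156 ± √676)/2 = (156 ± 26)/2, giving x^2 = 91 or x^2 = 65. So f(x) = (x^2 - 91)(x^2 - 65) and the roots of f are ±√91, ±√65. Hence the splitting field is K = Q(√91, √65). Since 91 and 65 are distinct squarefree integers > 1, their product 5915 is not a perfect square, so √65 ∉ Q(√91). By the tower law [K:Q] = [Q(√91,√65):Q(√91)] · [Q(√91):Q] = 2 · 2 = 4.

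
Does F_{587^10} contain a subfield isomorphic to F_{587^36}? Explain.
No: F_{587^36} is not a subfield of F_{587^10}

F_{p^m} embeds in F_{p^n} iff m | n. Here 36 ∤ 10 (since 10 = 0·36 + 10 with remainder 10 ≠ 0), so F_{587^36} is not a subfield of F_{587^10}. Equivalently: if it were, the tower law would give 36 = [F_{587^36}:F_587] dividing [F_{587^10}:F_587] = 10, contradiction.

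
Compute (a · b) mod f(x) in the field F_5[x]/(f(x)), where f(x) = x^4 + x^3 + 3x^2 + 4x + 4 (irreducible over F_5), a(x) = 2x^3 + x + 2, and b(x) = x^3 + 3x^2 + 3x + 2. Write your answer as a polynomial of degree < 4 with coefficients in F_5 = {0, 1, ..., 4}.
a · b ≡ 2x^3 + 4x^2 + 4x + 1 (mod f(x))

Multiply in F_5[x]: a(x)·b(x) = (2x^3 + x + 2)·(x^3 + 3x^2 + 3x + 2) = 2x^6 + x^5 + 2x^4 + 4x^3 + 4x^2 + 3x + 4. This has degree ≥ 4, so divide by f(x) over F_5: 2x^6 + x^5 + 2x^4 + 4x^3 + 4x^2 + 3x + 4 = (2x^2 + 4x + 2)·(x^4 + x^3 + 3x^2 + 4x + 4) + (2x^3 + 4x^2 + 4x + 1). Hence a·b ≡ 2x^3 + 4x^2 + 4x + 1 (mod f). (F_5[x]/(f) is a field with 5^4 = 625 elements since f is irreducible of degree 4.)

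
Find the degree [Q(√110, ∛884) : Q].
[Q(√110, ∛884) : Q] = 6

Let L = Q(√110, ∛884). Since Q(√110) ⊂ L and [Q(√110):Q] = 2, the tower law gives 2 | [L:Q]. Likewise Q(∛884) ⊂ L with [Q(∛884):Q] = 3 (because 884 is not a perfect cube), so 3 | [L:Q]. As gcd(2,3) = 1, [L:Q] is divisible by 6. Conversely L is generated over Q by √110 and ∛884, so [L:Q] ≤ 2·3 = 6. Therefore [Q(√110, ∛884) : Q] = 6.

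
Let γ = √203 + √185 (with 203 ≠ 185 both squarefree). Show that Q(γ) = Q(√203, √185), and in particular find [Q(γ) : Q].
[Q(γ) : Q] = 4 (equivalently, Q(γ) = Q(√203, √185))

Obviously Q(γ) ⊆ Q(√203, √185), and [Q(√203, √185):Q] = 4 (since 203, 185 are distinct squarefree integers > 1 with 37555 not a perfect square). To show equality we compute the minimal polynomial of γ. From γ = √203 + √185: γ^2 = 203 + 2√(37555) + 185 = 388 + 2√(37555), so γ^2 - 388 = 2√(37555); squaring, (γ^2 - 388)^2 = 4·37555, i.e. γ^4 - 776γ^2 + 150544 - 150220 = 0, i.e. γ^4 - 776γ^2 + 324 = 0. So γ is a root of x^4 - 776x^2 + 324. This polynomial is irreducible over Q: it has no rational root (each ±√203 ± √185 is irrational), and any factorization into two quadratics over Q would force √(37555) ∈ Q (pairing opposite roots) or √203, √185 ∈ Q (other pairings), all impossible. Hence [Q(γ):Q] = 4 = [Q(√203, √185):Q], so Q(γ) = Q(√203, √185).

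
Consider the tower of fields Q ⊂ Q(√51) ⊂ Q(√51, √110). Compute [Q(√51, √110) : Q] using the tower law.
[Q(√51, √110) : Q] = 4

[Q(√51):Q] = 2 (min poly x^2 - 51, irreducible since 51 is squarefree > 1). For the top step, suppose √110 ∈ Q(√51), say √110 = c + d√51 with c, d ∈ Q. Squaring: 110 = c^2 + 51d^2 + 2cd√51. Since √51 ∉ Q this forces 2cd = 0. If d = 0 then √110 = c ∈ Q, contradicting 110 squarefree > 1. If c = 0 then 110 = 51d^2, so 51·110 = (51d)^2 is a perfect square in Q — but 51·110 = 5610 is not a perfect square (since 51 and 110 are distinct squarefree integers). Contradiction. Hence √110 ∉ Q(√51), so x^2 - 110 stays irreducible over Q(√51) and [Q(√51, √110) : Q(√51)] = 2. By the tower law, [Q(√51, √110) : Q] = 2 · 2 = 4.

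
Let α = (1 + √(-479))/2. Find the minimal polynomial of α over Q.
m_α(x) = x^2 - x + 120

From 2α - 1 = √(-479), squaring gives (2α - 1)^2 = -479, i.e. 4α^2 - 4α + 1 = -479, so α^2 - α + (1 + 479)/4 = 0. Since -479 ≡ 1 (mod 4), (1 + 479)/4 = 120 ∈ Z. The polynomial x^2 - x + 120 has discriminant 1 - 4·(120) = -479, which is not a perfect square in Q (d = -479 is squarefree and ≠ 1), so x^2 - x + 120 is irreducible over Q. It is the minimal polynomial of α.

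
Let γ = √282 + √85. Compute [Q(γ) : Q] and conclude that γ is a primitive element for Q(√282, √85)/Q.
[Q(γ) : Q] = 4 (equivalently, Q(γ) = Q(√282, √85))

Obviously Q(γ) ⊆ Q(√282, √85), and [Q(√282, √85):Q] = 4 (since 282, 85 are distinct squarefree integers > 1 with 23970 not a perfect square). To show equality we compute the minimal polynomial of γ. From γ = √282 + √85: γ^2 = 282 + 2√(23970) + 85 = 367 + 2√(23970), so γ^2 - 367 = 2√(23970); squaring, (γ^2 - 367)^2 = 4·23970, i.e. γ^4 - 734γ^2 + 134689 - 95880 = 0, i.e. γ^4 - 734γ^2 + 38809 = 0. So γ is a root of x^4 - 734x^2 + 38809. This polynomial is irreducible over Q: it has no rational root (each ±√282 ± √85 is irrational), and any factorization into two quadratics over Q would force √(23970) ∈ Q (pairing opposite roots) or √282, √85 ∈ Q (other pairings), all impossible. Hence [Q(γ):Q] = 4 = [Q(√282, √85):Q], so Q(γ) = Q(√282, √85).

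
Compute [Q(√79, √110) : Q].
[Q(√79, √110) : Q] = 4

[Q(√79):Q] = 2 (min poly x^2 - 79, irreducible since 79 is squarefree > 1). For the top step, suppose √110 ∈ Q(√79), say √110 = c + d√79 with c, d ∈ Q. Squaring: 110 = c^2 + 79d^2 + 2cd√79. Since √79 ∉ Q this forces 2cd = 0. If d = 0 then √110 = c ∈ Q, contradicting 110 squarefree > 1. If c = 0 then 110 = 79d^2, so 79·110 = (79d)^2 is a perfect square in Q — but 79·110 = 8690 is not a perfect square (since 79 and 110 are distinct squarefree integers). Contradiction. Hence √110 ∉ Q(√79), so x^2 - 110 stays irreducible over Q(√79) and [Q(√79, √110) : Q(√79)] = 2. By the tower law, [Q(√79, √110) : Q] = 2 · 2 = 4.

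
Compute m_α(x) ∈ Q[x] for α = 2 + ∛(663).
m_α(x) = x^3 - 6x^2 + 12x - 671

Set β = α - 2 = ∛(663), so β^3 = 663. Then (α - 2)^3 - 663 = 0, i.e. α is a root of g(x) = (x - 2)^3 - 663 = x^3 - 6x^2 + 12x - 671. Since g(x) = h(x - 2) where h(x) = x^3 - 663, and h is irreducible over Q (because 663 is not a perfect cube, so h has no rational root, and a monic cubic with no rational root is irreducible), g is also irreducible (irreducibility is preserved under the substitution x → x - 2). Hence m_α(x) = x^3 - 6x^2 + 12x - 671.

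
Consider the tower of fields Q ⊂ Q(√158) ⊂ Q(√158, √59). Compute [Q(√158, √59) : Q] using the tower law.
[Q(√158, √59) : Q] = 4

[Q(√158):Q] = 2 (min poly x^2 - 158, irreducible since 158 is squarefree > 1). For the top step, suppose √59 ∈ Q(√158), say √59 = c + d√158 with c, d ∈ Q. Squaring: 59 = c^2 + 158d^2 + 2cd√158. Since √158 ∉ Q this forces 2cd = 0. If d = 0 then √59 = c ∈ Q, contradicting 59 squarefree > 1. If c = 0 then 59 = 158d^2, so 158·59 = (158d)^2 is a perfect square in Q — but 158·59 = 9322 is not a perfect square (since 158 and 59 are distinct squarefree integers). Contradiction. Hence √59 ∉ Q(√158), so x^2 - 59 stays irreducible over Q(√158) and [Q(√158, √59) : Q(√158)] = 2. By the tower law, [Q(√158, √59) : Q] = 2 · 2 = 4.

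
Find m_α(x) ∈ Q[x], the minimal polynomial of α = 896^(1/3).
m_α(x) = x^3 - 896

α satisfies α^3 = 896, so x^3 - 896 annihilates α. By the rational root test, a rational root p/q (in lowest terms) of x^3 - 896 would satisfy p^3 = 896 q^3, forcing q = 1 and p^3 = 896; but 896 is not a perfect cube, contradiction. A monic cubic over Q with no rational root is irreducible (any nontrivial factorization would include a linear factor). Hence x^3 - 896 is the minimal polynomial of α, and in particular [Q(α):Q] = 3.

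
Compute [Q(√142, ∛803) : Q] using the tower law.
[Q(√142, ∛803) : Q] = 6

Let L = Q(√142, ∛803). Since Q(√142) ⊂ L and [Q(√142):Q] = 2, the tower law gives 2 | [L:Q]. Likewise Q(∛803) ⊂ L with [Q(∛803):Q] = 3 (because 803 is not a perfect cube), so 3 | [L:Q]. As gcd(2,3) = 1, [L:Q] is divisible by 6. Conversely L is generated over Q by √142 and ∛803, so [L:Q] ≤ 2·3 = 6. Therefore [Q(√142, ∛803) : Q] = 6.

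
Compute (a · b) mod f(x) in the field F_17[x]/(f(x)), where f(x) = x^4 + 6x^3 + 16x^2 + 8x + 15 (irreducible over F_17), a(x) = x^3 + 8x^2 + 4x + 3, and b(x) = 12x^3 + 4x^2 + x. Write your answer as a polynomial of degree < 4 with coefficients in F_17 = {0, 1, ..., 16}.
a · b ≡ 13x^2 + 13x + 3 (mod f(x))

Multiply in F_17[x]: a(x)·b(x) = (x^3 + 8x^2 + 4x + 3)·(12x^3 + 4x^2 + x) = 12x^6 + 15x^5 + 13x^4 + 9x^3 + 16x^2 + 3x. This has degree ≥ 4, so divide by f(x) over F_17: 12x^6 + 15x^5 + 13x^4 + 9x^3 + 16x^2 + 3x = (12x^2 + 11x + 10)·(x^4 + 6x^3 + 16x^2 + 8x + 15) + (13x^2 + 13x + 3). Hence a·b ≡ 13x^2 + 13x + 3 (mod f). (F_17[x]/(f) is a field with 17^4 = 83521 elements since f is irreducible of degree 4.)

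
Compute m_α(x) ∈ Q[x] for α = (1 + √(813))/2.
m_α(x) = x^2 - x - 203

From 2α - 1 = √(813), squaring gives (2α - 1)^2 = 813, i.e. 4α^2 - 4α + 1 = 813, so α^2 - α + (1 - 813)/4 = 0. Since 813 ≡ 1 (mod 4), (1 - 813)/4 = -203 ∈ Z. The polynomial x^2 - x - 203 has discriminant 1 - 4·(-203) = 813, which is not a perfect square in Q (d = 813 is squarefree and ≠ 1), so x^2 - x - 203 is irreducible over Q. It is the minimal polynomial of α.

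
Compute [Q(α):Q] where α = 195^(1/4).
[Q(α):Q] = 4

α is a root of x^4 - 195. By Eisenstein's criterion at the prime p = 3 (which divides the constant term 195 but p^2 = 9 does not, since 195 is squarefree), x^4 - 195 is irreducible over Q. Hence [Q(α):Q] = 4.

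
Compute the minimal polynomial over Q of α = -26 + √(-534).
m_α(x) = x^2 + 52x + 1210

From α + 26 = √(-534), squaring gives (α + 26)^2 = -534, i.e. α^2 + 52α + 676 = -534, so α^2 + 52α + 1210 = 0. The discriminant of x^2 + 52x + 1210 is (52)^2 - 4·(1210) = 2704 - 4840 = -2136, and 4·(-534) is not a perfect square in Q since -534 is squarefree and ≠ 1. Hence x^2 + 52x + 1210 is irreducible over Q and is the minimal polynomial of α.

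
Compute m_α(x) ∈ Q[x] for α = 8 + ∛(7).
m_α(x) = x^3 - 24x^2 + 192x - 519

Set β = α - 8 = ∛(7), so β^3 = 7. Then (α - 8)^3 - 7 = 0, i.e. α is a root of g(x) = (x - 8)^3 - 7 = x^3 - 24x^2 + 192x - 519. Since g(x) = h(x - 8) where h(x) = x^3 - 7, and h is irreducible over Q (because 7 is not a perfect cube, so h has no rational root, and a monic cubic with no rational root is irreducible), g is also irreducible (irreducibility is preserved under the substitution x → x - 8). Hence m_α(x) = x^3 - 24x^2 + 192x - 519.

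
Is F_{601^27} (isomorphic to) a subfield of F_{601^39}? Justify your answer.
No: F_{601^27} is not a subfield of F_{601^39}

F_{p^m} embeds in F_{p^n} iff m | n. Here 27 ∤ 39 (since 39 = 1·27 + 12 with remainder 12 ≠ 0), so F_{601^27} is not a subfield of F_{601^39}. Equivalently: if it were, the tower law would give 27 = [F_{601^27}:F_601] dividing [F_{601^39}:F_601] = 39, contradiction.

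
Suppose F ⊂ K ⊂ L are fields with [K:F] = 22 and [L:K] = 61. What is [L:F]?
[L:F] = 1342

The tower law says that for any tower of field extensions F ⊂ K ⊂ L with finite degrees, [L:F] = [L:K] · [K:F]. Here this gives [L:F] = 61 · 22 = 1342.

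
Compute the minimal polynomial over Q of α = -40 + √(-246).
m_α(x) = x^2 + 80x + 1846

From α + 40 = √(-246), squaring gives (α + 40)^2 = -246, i.e. α^2 + 80α + 1600 = -246, so α^2 + 80α + 1846 = 0. The discriminant of x^2 + 80x + 1846 is (80)^2 - 4·(1846) = 6400 - 7384 = -984, and 4·(-246) is not a perfect square in Q since -246 is squarefree and ≠ 1. Hence x^2 + 80x + 1846 is irreducible over Q and is the minimal polynomial of α.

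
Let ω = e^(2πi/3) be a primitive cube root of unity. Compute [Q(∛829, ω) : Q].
[Q(∛829, ω) : Q] = 6

[Q(∛829):Q] = 3 (min poly x^3 - 829, irreducible since 829 is not a perfect cube). [Q(ω):Q] = 2 (min poly x^2 + x + 1). Since Q(∛829) ⊂ R and ω ∉ R, we have ω ∉ Q(∛829), so x^2 + x + 1 remains irreducible over Q(∛829) and [Q(∛829, ω) : Q(∛829)] = 2. By the tower law, [Q(∛829, ω) : Q] = 3 · 2 = 6. (In fact Q(∛829, ω) is the splitting field of x^3 - 829 over Q.)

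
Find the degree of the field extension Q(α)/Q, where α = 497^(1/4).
[Q(α):Q] = 4

α is a root of x^4 - 497. By Eisenstein's criterion at the prime p = 7 (which divides the constant term 497 but p^2 = 49 does not, since 497 is squarefree), x^4 - 497 is irreducible over Q. Hence [Q(α):Q] = 4.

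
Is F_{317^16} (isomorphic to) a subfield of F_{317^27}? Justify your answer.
No: F_{317^16} is not a subfield of F_{317^27}

F_{p^m} embeds in F_{p^n} iff m | n. Here 16 ∤ 27 (since 27 = 1·16 + 11 with remainder 11 ≠ 0), so F_{317^16} is not a subfield of F_{317^27}. Equivalently: if it were, the tower law would give 16 = [F_{317^16}:F_317] dividing [F_{317^27}:F_317] = 27, contradiction.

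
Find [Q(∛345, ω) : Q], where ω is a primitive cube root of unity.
[Q(∛345, ω) : Q] = 6

[Q(∛345):Q] = 3 (min poly x^3 - 345, irreducible since 345 is not a perfect cube). [Q(ω):Q] = 2 (min poly x^2 + x + 1). Since Q(∛345) ⊂ R and ω ∉ R, we have ω ∉ Q(∛345), so x^2 + x + 1 remains irreducible over Q(∛345) and [Q(∛345, ω) : Q(∛345)] = 2. By the tower law, [Q(∛345, ω) : Q] = 3 · 2 = 6. (In fact Q(∛345, ω) is the splitting field of x^3 - 345 over Q.)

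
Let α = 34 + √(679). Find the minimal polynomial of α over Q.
m_α(x) = x^2 - 68x + 477

From α - 34 = √(679), squaring gives (α - 34)^2 = 679, i.e. α^2 - 68α + 1156 = 679, so α^2 - 68α + 477 = 0. The discriminant of x^2 - 68x + 477 is (-68)^2 - 4·(477) = 4624 - 1908 = 2716, and 4·(679) is not a perfect square in Q since 679 is squarefree and ≠ 1. Hence x^2 - 68x + 477 is irreducible over Q and is the minimal polynomial of α.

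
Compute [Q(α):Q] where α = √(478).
[Q(α):Q] = 2

[Q(α):Q] equals the degree of the minimal polynomial of α. Here α^2 = 478 and x^2 - 478 is irreducible (d = 478 is squarefree, ≠ 1, hence not a square), so deg(m_α) = 2. Thus [Q(α):Q] = 2.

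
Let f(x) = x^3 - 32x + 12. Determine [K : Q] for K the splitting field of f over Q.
[K : Q] = 6

By the rational root test, any rational root of the monic integer polynomial f(x) = x^3 - 32x + 12 must be an integer dividing the constant term 12, i.e. one of ±{1, 2, 3, 4, 6, 12}. Evaluating: f(1) = -19, f(-1) = 43, f(2) = -44, f(-2) = 68, f(3) = -57, f(-3) = 81, f(4) = -52, f(-4) = 76, f(6) = 36, f(-6) = -12, f(12) = 1356, f(-12) = -1332; none is 0, so f has no rational root and is therefore irreducible over Q (a cubic with no linear factor over a field is irreducible). For an irreducible cubic, the Galois group is A_3 or S_3 according as the discriminant disc(f) = -4a^3 - 27b^2 = -4·(-32)^3 - 27·(12)^2 = 127184 is or is not a square in Q. Here disc(f) = 127184 is not a perfect square in Q, so the Galois group of f over Q is not contained in A_3 and must be all of S_3. The splitting field has degree |S_3| = 6 over Q, so [K : Q] = 6.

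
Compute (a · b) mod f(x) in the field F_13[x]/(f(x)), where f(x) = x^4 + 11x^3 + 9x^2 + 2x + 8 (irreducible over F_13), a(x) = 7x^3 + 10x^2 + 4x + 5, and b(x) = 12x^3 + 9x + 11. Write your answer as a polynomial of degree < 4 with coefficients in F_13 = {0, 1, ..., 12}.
a · b ≡ 7x^3 + 3x + 9 (mod f(x))

Multiply in F_13[x]: a(x)·b(x) = (7x^3 + 10x^2 + 4x + 5)·(12x^3 + 9x + 11) = 6x^6 + 3x^5 + 7x^4 + 6x^3 + 3x^2 + 11x + 3. This has degree ≥ 4, so divide by f(x) over F_13: 6x^6 + 3x^5 + 7x^4 + 6x^3 + 3x^2 + 11x + 3 = (6x^2 + 2x + 9)·(x^4 + 11x^3 + 9x^2 + 2x + 8) + (7x^3 + 3x + 9). Hence a·b ≡ 7x^3 + 3x + 9 (mod f). (F_13[x]/(f) is a field with 13^4 = 28561 elements since f is irreducible of degree 4.)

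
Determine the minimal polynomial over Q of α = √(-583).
m_α(x) = x^2 + 583

α satisfies α^2 + 583 = 0, so x^2 + 583 annihilates α. Since d = -583 is squarefree and ≠ 1, it is not a perfect square in Q, so x^2 + 583 has no rational root and is therefore irreducible over Q (a degree-2 polynomial over a field is irreducible iff it has no root). Hence m_α(x) = x^2 + 583.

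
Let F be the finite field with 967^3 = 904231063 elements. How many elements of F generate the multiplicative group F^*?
There are φ(904231062) = 243378432 primitive elements

F_q^* is cyclic of order q - 1 = 904231062. A cyclic group of order m has exactly φ(m) generators. Here m = 904231062 = 2 · 3^2 · 7 · 23 · 67 · 4657, so the number of primitive elements is φ(904231062) = 243378432.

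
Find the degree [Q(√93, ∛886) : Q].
[Q(√93, ∛886) : Q] = 6

Let L = Q(√93, ∛886). Since Q(√93) ⊂ L and [Q(√93):Q] = 2, the tower law gives 2 | [L:Q]. Likewise Q(∛886) ⊂ L with [Q(∛886):Q] = 3 (because 886 is not a perfect cube), so 3 | [L:Q]. As gcd(2,3) = 1, [L:Q] is divisible by 6. Conversely L is generated over Q by √93 and ∛886, so [L:Q] ≤ 2·3 = 6. Therefore [Q(√93, ∛886) : Q] = 6.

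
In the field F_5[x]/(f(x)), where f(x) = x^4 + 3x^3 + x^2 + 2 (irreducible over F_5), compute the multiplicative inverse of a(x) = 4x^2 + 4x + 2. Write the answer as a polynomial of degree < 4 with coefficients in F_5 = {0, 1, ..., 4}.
a(x)^(-1) ≡ 2x^3 + 4x + 2 (mod f(x))

Since f is irreducible over F_5, F_5[x]/(f) is a field and a(x) ≠ 0 has an inverse. Apply the extended Euclidean algorithm to f(x) and a(x) in F_5[x]: f(x) = (4x^2 + 3x + 4)·a(x) + (3x + 4);  a(x) = (3x + 4)·(3x + 4) + (1). The last nonzero remainder is the constant 1 = gcd(f, a) in F_5. Back-substituting through the division chain expresses 1 = s(x)·a(x) + t(x)·f(x) with s(x) ≡ 2x^3 + 4x + 2 (mod f), so a(x)^(-1) ≡ s(x) = 2x^3 + 4x + 2 (mod f). Check: (4x^2 + 4x + 2)·(2x^3 + 4x + 2) = 3x^5 + 3x^4 + 4x^2 + x + 4 ≡ 1 (mod x^4 + 3x^3 + x^2 + 2).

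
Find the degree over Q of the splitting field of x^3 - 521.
[K : Q] = 6

The roots of x^3 - 521 are ∛521, ω∛521, ω^2∛521 where ω = e^(2πi/3) is a primitive cube root of unity, so K = Q(∛521, ω). Now [Q(∛521):Q] = 3 (since 521 is not a perfect cube, x^3 - 521 is irreducible) and [Q(ω):Q] = 2. Both 2 and 3 divide [K:Q], and [K:Q] ≤ 3·2 = 6, so [K:Q] = 6. (Equivalently: Q(∛521) ⊂ R but ω ∉ R, so [K : Q(∛521)] = 2.)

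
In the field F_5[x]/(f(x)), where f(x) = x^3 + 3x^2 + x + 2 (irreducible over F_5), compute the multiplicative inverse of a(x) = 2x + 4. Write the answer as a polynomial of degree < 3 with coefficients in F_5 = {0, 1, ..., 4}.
a(x)^(-1) ≡ 3x^2 + 3x + 2 (mod f(x))

Since f is irreducible over F_5, F_5[x]/(f) is a field and a(x) ≠ 0 has an inverse. Apply the extended Euclidean algorithm to f(x) and a(x) in F_5[x]: f(x) = (3x^2 + 3x + 2)·a(x) + (4). The last nonzero remainder is the constant 4 = gcd(f, a) in F_5. Back-substituting through the division chain expresses 4 = s(x)·a(x) + t(x)·f(x) with s(x) ≡ 2x^2 + 2x + 3 (mod f), so (2x^2 + 2x + 3)·a(x) ≡ 4 (mod f). Multiplying by 4^(-1) ≡ 4 in F_5 gives a(x)^(-1) ≡ 4·(2x^2 + 2x + 3) ≡ 3x^2 + 3x + 2 (mod f). Check: (2x + 4)·(3x^2 + 3x + 2) = x^3 + 3x^2 + x + 3 ≡ 1 (mod x^3 + 3x^2 + x + 2).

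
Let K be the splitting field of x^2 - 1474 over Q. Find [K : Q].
[K : Q] = 2

f(x) = x^2 - 1474 factors as (x - √1474)(x + √1474). The splitting field is K = Q(√1474). Since 1474 is squarefree and > 1, it is not a perfect square, so x^2 - 1474 is irreducible over Q and [Q(√1474) : Q] = 2. Hence [K : Q] = 2.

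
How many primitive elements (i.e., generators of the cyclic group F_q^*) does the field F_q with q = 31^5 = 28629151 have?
There are φ(28629150) = 6940000 primitive elements

F_q^* is cyclic of order q - 1 = 28629150. A cyclic group of order m has exactly φ(m) generators. Here m = 28629150 = 2 · 3 · 5^2 · 11 · 17351, so the number of primitive elements is φ(28629150) = 6940000.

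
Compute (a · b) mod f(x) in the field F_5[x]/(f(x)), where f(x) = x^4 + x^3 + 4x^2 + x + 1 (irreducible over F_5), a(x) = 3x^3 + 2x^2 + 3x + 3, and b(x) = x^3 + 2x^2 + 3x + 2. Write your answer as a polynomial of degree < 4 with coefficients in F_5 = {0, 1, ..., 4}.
a · b ≡ 4x^3 + x + 2 (mod f(x))

Multiply in F_5[x]: a(x)·b(x) = (3x^3 + 2x^2 + 3x + 3)·(x^3 + 2x^2 + 3x + 2) = 3x^6 + 3x^5 + x^4 + x^3 + 4x^2 + 1. This has degree ≥ 4, so divide by f(x) over F_5: 3x^6 + 3x^5 + x^4 + x^3 + 4x^2 + 1 = (3x^2 + 4)·(x^4 + x^3 + 4x^2 + x + 1) + (4x^3 + x + 2). Hence a·b ≡ 4x^3 + x + 2 (mod f). (F_5[x]/(f) is a field with 5^4 = 625 elements since f is irreducible of degree 4.)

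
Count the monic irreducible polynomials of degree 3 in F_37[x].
There are 16872 monic irreducible polynomials of degree 3 over F_37

Each element of F_{37^3} that lies in no proper subfield is a root of exactly one monic irreducible of degree 3 over F_37, and each such polynomial has 3 distinct roots in F_{37^3}. By Möbius inversion the count is N_37(3) = (1/3) Σ_{d|3} μ(3/d) · 37^d = (1/3)(μ(3)·37^1 + μ(1)·37^3) = 50616/3 = 16872.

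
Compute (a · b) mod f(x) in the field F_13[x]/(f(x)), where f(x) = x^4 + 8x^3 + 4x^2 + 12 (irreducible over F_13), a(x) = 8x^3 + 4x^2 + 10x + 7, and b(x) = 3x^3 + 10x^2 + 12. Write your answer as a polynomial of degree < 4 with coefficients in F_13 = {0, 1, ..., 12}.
a · b ≡ 2x^3 + 10x^2 + 7x (mod f(x))

Multiply in F_13[x]: a(x)·b(x) = (8x^3 + 4x^2 + 10x + 7)·(3x^3 + 10x^2 + 12) = 11x^6 + x^5 + 5x^4 + 9x^3 + x^2 + 3x + 6. This has degree ≥ 4, so divide by f(x) over F_13: 11x^6 + x^5 + 5x^4 + 9x^3 + x^2 + 3x + 6 = (11x^2 + 4x + 7)·(x^4 + 8x^3 + 4x^2 + 12) + (2x^3 + 10x^2 + 7x). Hence a·b ≡ 2x^3 + 10x^2 + 7x (mod f). (F_13[x]/(f) is a field with 13^4 = 28561 elements since f is irreducible of degree 4.)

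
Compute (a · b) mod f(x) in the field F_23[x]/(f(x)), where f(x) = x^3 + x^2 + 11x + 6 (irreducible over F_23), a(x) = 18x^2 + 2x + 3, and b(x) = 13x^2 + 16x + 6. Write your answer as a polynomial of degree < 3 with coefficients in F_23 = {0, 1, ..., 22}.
a · b ≡ 9x^2 + 7x + 21 (mod f(x))

Multiply in F_23[x]: a(x)·b(x) = (18x^2 + 2x + 3)·(13x^2 + 16x + 6) = 4x^4 + 15x^3 + 18x^2 + 14x + 18. This has degree ≥ 3, so divide by f(x) over F_23: 4x^4 + 15x^3 + 18x^2 + 14x + 18 = (4x + 11)·(x^3 + x^2 + 11x + 6) + (9x^2 + 7x + 21). Hence a·b ≡ 9x^2 + 7x + 21 (mod f). (F_23[x]/(f) is a field with 23^3 = 12167 elements since f is irreducible of degree 3.)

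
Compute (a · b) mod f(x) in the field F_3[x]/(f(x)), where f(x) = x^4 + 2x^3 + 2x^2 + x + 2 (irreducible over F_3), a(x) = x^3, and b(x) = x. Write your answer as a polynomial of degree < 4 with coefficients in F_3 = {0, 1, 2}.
a · b ≡ x^3 + x^2 + 2x + 1 (mod f(x))

Multiply in F_3[x]: a(x)·b(x) = (x^3)·(x) = x^4. This has degree ≥ 4, so divide by f(x) over F_3: x^4 = (1)·(x^4 + 2x^3 + 2x^2 + x + 2) + (x^3 + x^2 + 2x + 1). Hence a·b ≡ x^3 + x^2 + 2x + 1 (mod f). (F_3[x]/(f) is a field with 3^4 = 81 elements since f is irreducible of degree 4.)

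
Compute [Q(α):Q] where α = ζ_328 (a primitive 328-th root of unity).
[Q(α):Q] = 160

The minimal polynomial of ζ_328 over Q is the 328-th cyclotomic polynomial Φ_328(x), which is irreducible over Q and has degree φ(328) = 160. Hence [Q(α):Q] = φ(328) = 160.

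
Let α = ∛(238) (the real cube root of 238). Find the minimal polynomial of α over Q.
m_α(x) = x^3 - 238

α satisfies α^3 = 238, so x^3 - 238 annihilates α. By the rational root test, a rational root p/q (in lowest terms) of x^3 - 238 would satisfy p^3 = 238 q^3, forcing q = 1 and p^3 = 238; but 238 is not a perfect cube, contradiction. A monic cubic over Q with no rational root is irreducible (any nontrivial factorization would include a linear factor). Hence x^3 - 238 is the minimal polynomial of α, and in particular [Q(α):Q] = 3.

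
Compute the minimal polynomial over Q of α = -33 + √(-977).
m_α(x) = x^2 + 66x + 2066

From α + 33 = √(-977), squaring gives (α + 33)^2 = -977, i.e. α^2 + 66α + 1089 = -977, so α^2 + 66α + 2066 = 0. The discriminant of x^2 + 66x + 2066 is (66)^2 - 4·(2066) = 4356 - 8264 = -3908, and 4·(-977) is not a perfect square in Q since -977 is squarefree and ≠ 1. Hence x^2 + 66x + 2066 is irreducible over Q and is the minimal polynomial of α.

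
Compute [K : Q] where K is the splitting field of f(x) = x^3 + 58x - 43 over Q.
[K : Q] = 6

By the rational root test, any rational root of the monic integer polynomial f(x) = x^3 + 58x - 43 must be an integer dividing the constant term -43, i.e. one of ±{1, 43}. Evaluating: f(1) = 16, f(-1) = -102, f(43) = 81958, f(-43) = -82044; none is 0, so f has no rational root and is therefore irreducible over Q (a cubic with no linear factor over a field is irreducible). For an irreducible cubic, the Galois group is A_3 or S_3 according as the discriminant disc(f) = -4a^3 - 27b^2 = -4·(58)^3 - 27·(-43)^2 = -830371 is or is not a square in Q. Here disc(f) = -830371 is not a perfect square in Q, so the Galois group of f over Q is not contained in A_3 and must be all of S_3. The splitting field has degree |S_3| = 6 over Q, so [K : Q] = 6.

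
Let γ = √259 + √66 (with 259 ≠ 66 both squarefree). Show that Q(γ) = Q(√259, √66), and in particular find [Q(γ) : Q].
[Q(γ) : Q] = 4 (equivalently, Q(γ) = Q(√259, √66))

Obviously Q(γ) ⊆ Q(√259, √66), and [Q(√259, √66):Q] = 4 (since 259, 66 are distinct squarefree integers > 1 with 17094 not a perfect square). To show equality we compute the minimal polynomial of γ. From γ = √259 + √66: γ^2 = 259 + 2√(17094) + 66 = 325 + 2√(17094), so γ^2 - 325 = 2√(17094); squaring, (γ^2 - 325)^2 = 4·17094, i.e. γ^4 - 650γ^2 + 105625 - 68376 = 0, i.e. γ^4 - 650γ^2 + 37249 = 0. So γ is a root of x^4 - 650x^2 + 37249. This polynomial is irreducible over Q: it has no rational root (each ±√259 ± √66 is irrational), and any factorization into two quadratics over Q would force √(17094) ∈ Q (pairing opposite roots) or √259, √66 ∈ Q (other pairings), all impossible. Hence [Q(γ):Q] = 4 = [Q(√259, √66):Q], so Q(γ) = Q(√259, √66).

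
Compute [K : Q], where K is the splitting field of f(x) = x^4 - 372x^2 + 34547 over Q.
[K : Q] = 4

Solving the quadratic in x^2: x^2 = (372 ± √(372^2 - 4·34547))/2 = (372 ± √196)/2 = (372 ± 14)/2, giving x^2 = 179 or x^2 = 193. So f(x) = (x^2 - 179)(x^2 - 193) and the roots of f are ±√179, ±√193. Hence the splitting field is K = Q(√179, √193). Since 179 and 193 are distinct squarefree integers > 1, their product 34547 is not a perfect square, so √193 ∉ Q(√179). By the tower law [K:Q] = [Q(√179,√193):Q(√179)] · [Q(√179):Q] = 2 · 2 = 4.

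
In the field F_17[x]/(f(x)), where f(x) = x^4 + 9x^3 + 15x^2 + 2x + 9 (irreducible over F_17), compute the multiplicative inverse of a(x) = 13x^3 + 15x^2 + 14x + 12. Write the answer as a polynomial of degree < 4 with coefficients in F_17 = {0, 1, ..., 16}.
a(x)^(-1) ≡ 13x^3 + 10x^2 + 15x + 15 (mod f(x))

Since f is irreducible over F_17, F_17[x]/(f) is a field and a(x) ≠ 0 has an inverse. Apply the extended Euclidean algorithm to f(x) and a(x) in F_17[x]: f(x) = (4x)·a(x) + (10x^2 + 5x + 9);  a(x) = (3x)·(10x^2 + 5x + 9) + (4x + 12);  (10x^2 + 5x + 9) = (11x + 15)·(4x + 12) + (16). The last nonzero remainder is the constant 16 = gcd(f, a) in F_17. Back-substituting through the division chain expresses 16 = s(x)·a(x) + t(x)·f(x) with s(x) ≡ 4x^3 + 7x^2 + 2x + 2 (mod f), so (4x^3 + 7x^2 + 2x + 2)·a(x) ≡ 16 (mod f). Multiplying by 16^(-1) ≡ 16 in F_17 gives a(x)^(-1) ≡ 16·(4x^3 + 7x^2 + 2x + 2) ≡ 13x^3 + 10x^2 + 15x + 15 (mod f). Check: (13x^3 + 15x^2 + 14x + 12)·(13x^3 + 10x^2 + 15x + 15) = 16x^6 + 2x^5 + 2x^3 + 11x^2 + 16x + 10 ≡ 1 (mod x^4 + 9x^3 + 15x^2 + 2x + 9).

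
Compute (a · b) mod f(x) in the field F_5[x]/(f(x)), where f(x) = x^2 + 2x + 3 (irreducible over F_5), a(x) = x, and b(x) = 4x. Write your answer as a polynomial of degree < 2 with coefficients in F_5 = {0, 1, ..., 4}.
a · b ≡ 2x + 3 (mod f(x))

Multiply in F_5[x]: a(x)·b(x) = (x)·(4x) = 4x^2. This has degree ≥ 2, so divide by f(x) over F_5: 4x^2 = (4)·(x^2 + 2x + 3) + (2x + 3). Hence a·b ≡ 2x + 3 (mod f). (F_5[x]/(f) is a field with 5^2 = 25 elements since f is irreducible of degree 2.)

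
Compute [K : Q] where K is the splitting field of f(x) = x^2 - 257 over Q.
[K : Q] = 2

f(x) = x^2 - 257 factors as (x - √257)(x + √257). The splitting field is K = Q(√257). Since 257 is squarefree and > 1, it is not a perfect square, so x^2 - 257 is irreducible over Q and [Q(√257) : Q] = 2. Hence [K : Q] = 2.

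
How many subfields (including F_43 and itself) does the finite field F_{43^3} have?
F_{43^3} has 2 subfields

The subfields of F_{p^n} are exactly the fields F_{p^d} for d | n (each is the fixed field of the unique index-d subgroup of Gal(F_{p^n}/F_p) ≅ Z/nZ). The divisors of n = 3 are {1, 3}, giving 2 subfields: F_{43^1}, F_{43^3}.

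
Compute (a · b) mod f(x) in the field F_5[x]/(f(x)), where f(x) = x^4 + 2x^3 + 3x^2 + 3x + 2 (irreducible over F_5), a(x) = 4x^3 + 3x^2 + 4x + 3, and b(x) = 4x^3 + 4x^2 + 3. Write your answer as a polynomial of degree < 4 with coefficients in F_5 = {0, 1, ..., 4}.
a · b ≡ 3x^3 + 2x^2 + x + 3 (mod f(x))

Multiply in F_5[x]: a(x)·b(x) = (4x^3 + 3x^2 + 4x + 3)·(4x^3 + 4x^2 + 3) = x^6 + 3x^5 + 3x^4 + x^2 + 2x + 4. This has degree ≥ 4, so divide by f(x) over F_5: x^6 + 3x^5 + 3x^4 + x^2 + 2x + 4 = (x^2 + x + 3)·(x^4 + 2x^3 + 3x^2 + 3x + 2) + (3x^3 + 2x^2 + x + 3). Hence a·b ≡ 3x^3 + 2x^2 + x + 3 (mod f). (F_5[x]/(f) is a field with 5^4 = 625 elements since f is irreducible of degree 4.)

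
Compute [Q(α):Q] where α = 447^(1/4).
[Q(α):Q] = 4

α is a root of x^4 - 447. By Eisenstein's criterion at the prime p = 3 (which divides the constant term 447 but p^2 = 9 does not, since 447 is squarefree), x^4 - 447 is irreducible over Q. Hence [Q(α):Q] = 4.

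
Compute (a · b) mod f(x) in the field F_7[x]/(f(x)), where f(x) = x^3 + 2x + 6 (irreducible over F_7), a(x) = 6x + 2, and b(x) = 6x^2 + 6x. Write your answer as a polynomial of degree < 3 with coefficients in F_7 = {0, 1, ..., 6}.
a · b ≡ 6x^2 + 3x + 1 (mod f(x))

Multiply in F_7[x]: a(x)·b(x) = (6x + 2)·(6x^2 + 6x) = x^3 + 6x^2 + 5x. This has degree ≥ 3, so divide by f(x) over F_7: x^3 + 6x^2 + 5x = (1)·(x^3 + 2x + 6) + (6x^2 + 3x + 1). Hence a·b ≡ 6x^2 + 3x + 1 (mod f). (F_7[x]/(f) is a field with 7^3 = 343 elements since f is irreducible of degree 3.)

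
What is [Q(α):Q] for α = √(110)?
[Q(α):Q] = 2

[Q(α):Q] equals the degree of the minimal polynomial of α. Here α^2 = 110 and x^2 - 110 is irreducible (d = 110 is squarefree, ≠ 1, hence not a square), so deg(m_α) = 2. Thus [Q(α):Q] = 2.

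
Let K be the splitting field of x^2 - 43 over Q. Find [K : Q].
[K : Q] = 2

f(x) = x^2 - 43 factors as (x - √43)(x + √43). The splitting field is K = Q(√43). Since 43 is squarefree and > 1, it is not a perfect square, so x^2 - 43 is irreducible over Q and [Q(√43) : Q] = 2. Hence [K : Q] = 2.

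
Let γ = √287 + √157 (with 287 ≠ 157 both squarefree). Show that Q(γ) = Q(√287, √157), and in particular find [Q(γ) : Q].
[Q(γ) : Q] = 4 (equivalently, Q(γ) = Q(√287, √157))

Obviously Q(γ) ⊆ Q(√287, √157), and [Q(√287, √157):Q] = 4 (since 287, 157 are distinct squarefree integers > 1 with 45059 not a perfect square). To show equality we compute the minimal polynomial of γ. From γ = √287 + √157: γ^2 = 287 + 2√(45059) + 157 = 444 + 2√(45059), so γ^2 - 444 = 2√(45059); squaring, (γ^2 - 444)^2 = 4·45059, i.e. γ^4 - 888γ^2 + 197136 - 180236 = 0, i.e. γ^4 - 888γ^2 + 16900 = 0. So γ is a root of x^4 - 888x^2 + 16900. This polynomial is irreducible over Q: it has no rational root (each ±√287 ± √157 is irrational), and any factorization into two quadratics over Q would force √(45059) ∈ Q (pairing opposite roots) or √287, √157 ∈ Q (other pairings), all impossible. Hence [Q(γ):Q] = 4 = [Q(√287, √157):Q], so Q(γ) = Q(√287, √157).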